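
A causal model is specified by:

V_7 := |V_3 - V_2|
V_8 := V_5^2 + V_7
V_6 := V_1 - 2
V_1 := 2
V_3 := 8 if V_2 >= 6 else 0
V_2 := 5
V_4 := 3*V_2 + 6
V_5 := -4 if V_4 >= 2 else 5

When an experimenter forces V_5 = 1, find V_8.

6

do(V_5=1) replaces the equation V_5 := -4 if V_4 >= 2 else 5 with the constant V_5 = 1.
V_3 = 8 if V_2 >= 6 else 0  [with V_2=5]  = 0
V_7 = |V_3 - V_2|  [with V_3=0, V_2=5]  = 5
V_8 = V_5^2 + V_7  [with V_5=1, V_7=5]  = 6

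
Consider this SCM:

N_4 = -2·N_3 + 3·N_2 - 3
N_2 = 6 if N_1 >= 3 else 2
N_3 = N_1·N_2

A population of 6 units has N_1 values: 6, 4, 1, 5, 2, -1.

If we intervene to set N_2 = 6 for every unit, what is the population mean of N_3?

Every unit gets N_2=6 under the intervention. N_3 values become 36, 24, 6, 30, 12, -6; E[N_3|do(N_2=6)] = 17.

17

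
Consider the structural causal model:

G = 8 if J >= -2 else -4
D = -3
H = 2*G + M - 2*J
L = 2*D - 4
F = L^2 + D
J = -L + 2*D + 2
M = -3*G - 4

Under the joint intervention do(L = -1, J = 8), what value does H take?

Under do(L = -1, J = 8), each intervened variable's structural equation is replaced by its fixed value.
G = 8 if J >= -2 else -4  [with J=8]  = 8
M = -3*G - 4  [with G=8]  = -28
H = 2*G + M - 2*J  [with G=8, M=-28, J=8]  = -28

-28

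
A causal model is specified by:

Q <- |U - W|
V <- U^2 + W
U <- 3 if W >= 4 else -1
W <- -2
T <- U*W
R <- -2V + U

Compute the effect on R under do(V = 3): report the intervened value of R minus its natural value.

-8

do(V=3) replaces the equation V <- U^2 + W with the constant V = 3.
U = 3 if W >= 4 else -1  [with W=-2]  = -1
R = -2V + U  [with V=3, U=-1]  = -7
Without intervention: U = 3 if W >= 4 else -1  [with W=-2]  = -1; V = U^2 + W  [with U=-1, W=-2]  = -1; R = -2V + U  [with V=-1, U=-1]  = 1.
Change = -7 − 1 = -8.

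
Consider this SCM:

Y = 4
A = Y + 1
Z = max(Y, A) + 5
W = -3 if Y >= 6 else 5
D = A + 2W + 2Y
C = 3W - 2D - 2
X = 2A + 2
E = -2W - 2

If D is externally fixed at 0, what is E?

-12

do(D=0) replaces the equation D = A + 2W + 2Y with the constant D = 0.
E is not downstream of the intervention, so its value is determined by the original equations.
W = -3 if Y >= 6 else 5  [with Y=4]  = 5
E = -2W - 2  [with W=5]  = -12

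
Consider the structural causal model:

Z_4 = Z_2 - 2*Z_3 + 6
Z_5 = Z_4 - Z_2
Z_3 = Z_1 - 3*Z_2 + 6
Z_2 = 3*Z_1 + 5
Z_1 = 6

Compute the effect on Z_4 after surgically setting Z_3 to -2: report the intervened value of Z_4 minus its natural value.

-110

The intervention breaks the incoming arrows to Z_3: Z_3 = Z_1 - 3*Z_2 + 6 no longer applies, and Z_3 = -2.
Z_2 = 3*Z_1 + 5  [with Z_1=6]  = 23
Z_4 = Z_2 - 2*Z_3 + 6  [with Z_2=23, Z_3=-2]  = 33
Without intervention: Z_2 = 3*Z_1 + 5  [with Z_1=6]  = 23; Z_3 = Z_1 - 3*Z_2 + 6  [with Z_1=6, Z_2=23]  = -57; Z_4 = Z_2 - 2*Z_3 + 6  [with Z_2=23, Z_3=-57]  = 143.
Change = 33 − 143 = -110.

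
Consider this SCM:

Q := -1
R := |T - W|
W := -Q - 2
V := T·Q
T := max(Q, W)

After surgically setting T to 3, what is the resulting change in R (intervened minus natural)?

4

do(T=3) replaces the equation T := max(Q, W) with the constant T = 3.
W = -Q - 2  [with Q=-1]  = -1
R = |T - W|  [with T=3, W=-1]  = 4
Without intervention: W = -Q - 2  [with Q=-1]  = -1; T = max(Q, W)  [with Q=-1, W=-1]  = -1; R = |T - W|  [with T=-1, W=-1]  = 0.
Change = 4 − 0 = 4.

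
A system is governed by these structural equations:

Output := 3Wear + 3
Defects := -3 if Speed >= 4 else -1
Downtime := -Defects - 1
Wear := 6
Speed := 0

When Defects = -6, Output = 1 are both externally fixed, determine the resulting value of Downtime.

5

Setting Defects = -6, Output = 1 by intervention discards those variables' equations.
Downtime = -Defects - 1  [with Defects=-6]  = 5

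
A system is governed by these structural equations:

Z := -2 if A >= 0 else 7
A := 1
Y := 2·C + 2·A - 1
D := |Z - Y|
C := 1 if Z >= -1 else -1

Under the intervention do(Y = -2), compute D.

0

Intervening sets Y = -2 and removes its equation (Y := 2·C + 2·A - 1).
Z = -2 if A >= 0 else 7  [with A=1]  = -2
D = |Z - Y|  [with Z=-2, Y=-2]  = 0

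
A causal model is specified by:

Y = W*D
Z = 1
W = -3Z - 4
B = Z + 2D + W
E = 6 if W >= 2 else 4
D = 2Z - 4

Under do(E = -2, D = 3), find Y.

-21

Setting E = -2, D = 3 by intervention discards those variables' equations.
W = -3Z - 4  [with Z=1]  = -7
Y = W*D  [with W=-7, D=3]  = -21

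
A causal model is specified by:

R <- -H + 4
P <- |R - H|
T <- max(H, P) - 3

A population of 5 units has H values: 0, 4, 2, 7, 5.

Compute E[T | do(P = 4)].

1.8

Under do(P=4), P's equation is replaced by P=4 for every unit. Per-unit T: 1, 1, 1, 4, 2. Mean = 1.8.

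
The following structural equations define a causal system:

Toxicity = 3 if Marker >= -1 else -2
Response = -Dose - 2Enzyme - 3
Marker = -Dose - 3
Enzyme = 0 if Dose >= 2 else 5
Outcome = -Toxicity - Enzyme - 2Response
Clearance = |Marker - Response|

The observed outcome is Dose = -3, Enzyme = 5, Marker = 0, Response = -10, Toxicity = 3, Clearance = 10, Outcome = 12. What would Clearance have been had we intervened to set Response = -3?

Under do(Response=-3), the mechanism Response = -Dose - 2Enzyme - 3 is discarded; Response is fixed at -3.
Marker = -Dose - 3  [with Dose=-3]  = 0
Clearance = |Marker - Response|  [with Marker=0, Response=-3]  = 3

3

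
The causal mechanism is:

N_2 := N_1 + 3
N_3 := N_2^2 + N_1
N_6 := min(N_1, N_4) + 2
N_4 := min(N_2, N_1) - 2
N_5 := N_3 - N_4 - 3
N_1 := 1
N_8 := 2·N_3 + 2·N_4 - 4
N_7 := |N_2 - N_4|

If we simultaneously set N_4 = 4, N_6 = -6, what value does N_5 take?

10

Setting N_4 = 4, N_6 = -6 by intervention discards those variables' equations.
N_2 = N_1 + 3  [with N_1=1]  = 4
N_3 = N_2^2 + N_1  [with N_2=4, N_1=1]  = 17
N_5 = N_3 - N_4 - 3  [with N_3=17, N_4=4]  = 10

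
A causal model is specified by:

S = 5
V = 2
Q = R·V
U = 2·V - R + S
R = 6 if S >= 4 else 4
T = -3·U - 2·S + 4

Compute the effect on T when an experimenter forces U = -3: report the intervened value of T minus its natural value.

Under do(U=-3), the mechanism U = 2·V - R + S is discarded; U is fixed at -3.
T = -3·U - 2·S + 4  [with U=-3, S=5]  = 3
Without intervention: R = 6 if S >= 4 else 4  [with S=5]  = 6; U = 2·V - R + S  [with V=2, R=6, S=5]  = 3; T = -3·U - 2·S + 4  [with U=3, S=5]  = -15.
Change = 3 − (-15) = 18.

18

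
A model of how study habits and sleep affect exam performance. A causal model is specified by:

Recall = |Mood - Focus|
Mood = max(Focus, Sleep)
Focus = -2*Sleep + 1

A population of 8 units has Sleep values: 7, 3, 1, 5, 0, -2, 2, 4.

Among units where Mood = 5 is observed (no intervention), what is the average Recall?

Conditioning on Mood=5 selects the 2 unit(s) with Sleep ∈ {5, -2}. Their Recall values: 14, 0. Mean = 7.

7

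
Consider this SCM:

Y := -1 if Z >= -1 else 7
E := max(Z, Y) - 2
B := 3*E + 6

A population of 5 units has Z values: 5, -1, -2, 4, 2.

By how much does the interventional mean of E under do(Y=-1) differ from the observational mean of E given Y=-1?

-0.7

The intervention sets Y=-1 in all 5 units regardless of Z. Recomputing E per unit gives 3, -3, -3, 2, 0; average -0.2.
Conditioning on Y=-1 selects the 4 unit(s) with Z ∈ {5, -1, 4, 2}. Their E values: 3, -3, 2, 0. Mean = 0.5.
Difference = -0.2 − 0.5 = -0.7.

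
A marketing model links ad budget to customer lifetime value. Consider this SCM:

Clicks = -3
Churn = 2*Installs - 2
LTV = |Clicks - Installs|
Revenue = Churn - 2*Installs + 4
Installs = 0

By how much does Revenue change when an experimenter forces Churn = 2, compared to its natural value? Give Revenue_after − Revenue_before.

4

The intervention breaks the incoming arrows to Churn: Churn = 2*Installs - 2 no longer applies, and Churn = 2.
Revenue = Churn - 2*Installs + 4  [with Churn=2, Installs=0]  = 6
Without intervention: Churn = 2*Installs - 2  [with Installs=0]  = -2; Revenue = Churn - 2*Installs + 4  [with Churn=-2, Installs=0]  = 2.
Change = 6 − 2 = 4.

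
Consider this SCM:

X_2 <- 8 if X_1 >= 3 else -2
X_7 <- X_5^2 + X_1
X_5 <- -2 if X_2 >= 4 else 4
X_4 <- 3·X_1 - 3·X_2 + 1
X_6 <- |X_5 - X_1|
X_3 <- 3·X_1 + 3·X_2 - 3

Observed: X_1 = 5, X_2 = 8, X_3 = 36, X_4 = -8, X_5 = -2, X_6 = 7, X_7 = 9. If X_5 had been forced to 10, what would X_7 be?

105

Under do(X_5=10), the mechanism X_5 <- -2 if X_2 >= 4 else 4 is discarded; X_5 is fixed at 10.
X_7 = X_5^2 + X_1  [with X_5=10, X_1=5]  = 105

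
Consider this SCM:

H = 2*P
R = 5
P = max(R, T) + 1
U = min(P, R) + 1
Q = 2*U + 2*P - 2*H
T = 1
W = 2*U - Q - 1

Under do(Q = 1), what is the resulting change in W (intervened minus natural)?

-1

Intervening sets Q = 1 and removes its equation (Q = 2*U + 2*P - 2*H).
P = max(R, T) + 1  [with R=5, T=1]  = 6
U = min(P, R) + 1  [with P=6, R=5]  = 6
W = 2*U - Q - 1  [with U=6, Q=1]  = 10
Without intervention: P = max(R, T) + 1  [with R=5, T=1]  = 6; H = 2*P  [with P=6]  = 12; U = min(P, R) + 1  [with P=6, R=5]  = 6; Q = 2*U + 2*P - 2*H  [with U=6, P=6, H=12]  = 0; W = 2*U - Q - 1  [with U=6, Q=0]  = 11.
Change = 10 − 11 = -1.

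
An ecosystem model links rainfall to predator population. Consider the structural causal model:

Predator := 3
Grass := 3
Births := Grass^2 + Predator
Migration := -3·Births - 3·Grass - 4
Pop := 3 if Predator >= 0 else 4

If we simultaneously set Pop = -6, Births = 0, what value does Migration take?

Under do(Pop = -6, Births = 0), each intervened variable's structural equation is replaced by its fixed value.
Migration = -3·Births - 3·Grass - 4  [with Births=0, Grass=3]  = -13

-13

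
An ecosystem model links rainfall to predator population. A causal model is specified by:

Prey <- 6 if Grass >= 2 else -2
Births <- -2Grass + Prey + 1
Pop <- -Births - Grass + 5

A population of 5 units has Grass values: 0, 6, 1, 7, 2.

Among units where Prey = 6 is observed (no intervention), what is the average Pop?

Conditioning on Prey=6 selects the 3 unit(s) with Grass ∈ {6, 7, 2}. Their Pop values: 4, 5, 0. Mean = 3.

3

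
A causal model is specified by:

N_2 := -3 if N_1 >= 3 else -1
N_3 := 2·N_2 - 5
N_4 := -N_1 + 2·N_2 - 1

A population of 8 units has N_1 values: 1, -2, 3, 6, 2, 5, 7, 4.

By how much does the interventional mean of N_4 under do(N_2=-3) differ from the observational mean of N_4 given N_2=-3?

1.75

Under do(N_2=-3), N_2's equation is replaced by N_2=-3 for every unit. Per-unit N_4: -8, -5, -10, -13, -9, -12, -14, -11. Mean = -10.25.
Observing N_2=-3 restricts to units where N_2's equation naturally yields -3: N_1 ∈ {3, 6, 5, 7, 4}. In that subpopulation N_4 = -10, -13, -12, -14, -11, mean -12.
Difference = -10.25 − (-12) = 1.75.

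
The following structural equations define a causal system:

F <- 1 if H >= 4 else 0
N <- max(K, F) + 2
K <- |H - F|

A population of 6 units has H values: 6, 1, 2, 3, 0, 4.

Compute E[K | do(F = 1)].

2

Every unit gets F=1 under the intervention. K values become 5, 0, 1, 2, 1, 3; E[K|do(F=1)] = 2.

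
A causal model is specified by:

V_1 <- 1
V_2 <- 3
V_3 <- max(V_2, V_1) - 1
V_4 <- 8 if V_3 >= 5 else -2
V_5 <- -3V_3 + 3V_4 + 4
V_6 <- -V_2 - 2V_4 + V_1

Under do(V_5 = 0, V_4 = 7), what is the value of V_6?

Setting V_5 = 0, V_4 = 7 by intervention discards those variables' equations.
V_6 = -V_2 - 2V_4 + V_1  [with V_2=3, V_4=7, V_1=1]  = -16

-16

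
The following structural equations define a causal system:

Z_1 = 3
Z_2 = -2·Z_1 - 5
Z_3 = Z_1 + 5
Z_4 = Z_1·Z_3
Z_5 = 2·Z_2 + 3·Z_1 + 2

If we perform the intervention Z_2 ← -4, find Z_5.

do(Z_2=-4) replaces the equation Z_2 = -2·Z_1 - 5 with the constant Z_2 = -4.
Z_5 = 2·Z_2 + 3·Z_1 + 2  [with Z_2=-4, Z_1=3]  = 3

3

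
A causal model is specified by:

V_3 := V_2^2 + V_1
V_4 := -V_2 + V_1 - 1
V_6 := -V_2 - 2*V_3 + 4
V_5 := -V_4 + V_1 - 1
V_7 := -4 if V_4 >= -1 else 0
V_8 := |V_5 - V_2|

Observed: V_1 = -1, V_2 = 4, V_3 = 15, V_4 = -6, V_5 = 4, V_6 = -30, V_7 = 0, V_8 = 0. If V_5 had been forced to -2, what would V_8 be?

6

do(V_5=-2) replaces the equation V_5 := -V_4 + V_1 - 1 with the constant V_5 = -2.
V_8 = |V_5 - V_2|  [with V_5=-2, V_2=4]  = 6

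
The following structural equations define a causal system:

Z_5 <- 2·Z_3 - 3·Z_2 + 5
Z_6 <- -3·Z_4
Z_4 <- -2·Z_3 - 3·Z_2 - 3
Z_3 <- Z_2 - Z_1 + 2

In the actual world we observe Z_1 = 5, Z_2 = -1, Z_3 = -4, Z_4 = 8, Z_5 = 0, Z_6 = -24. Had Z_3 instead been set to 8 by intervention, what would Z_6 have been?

The intervention breaks the incoming arrows to Z_3: Z_3 <- Z_2 - Z_1 + 2 no longer applies, and Z_3 = 8.
Z_4 = -2·Z_3 - 3·Z_2 - 3  [with Z_3=8, Z_2=-1]  = -16
Z_6 = -3·Z_4  [with Z_4=-16]  = 48

48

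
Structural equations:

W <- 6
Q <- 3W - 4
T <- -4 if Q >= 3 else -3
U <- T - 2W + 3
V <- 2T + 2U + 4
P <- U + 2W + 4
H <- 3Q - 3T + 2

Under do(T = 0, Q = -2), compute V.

Setting T = 0, Q = -2 by intervention discards those variables' equations.
U = T - 2W + 3  [with T=0, W=6]  = -9
V = 2T + 2U + 4  [with T=0, U=-9]  = -14

-14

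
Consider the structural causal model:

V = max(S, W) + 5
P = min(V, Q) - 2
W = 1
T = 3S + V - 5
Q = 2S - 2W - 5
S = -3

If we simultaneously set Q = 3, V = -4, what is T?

-18

Setting Q = 3, V = -4 by intervention discards those variables' equations.
T = 3S + V - 5  [with S=-3, V=-4]  = -18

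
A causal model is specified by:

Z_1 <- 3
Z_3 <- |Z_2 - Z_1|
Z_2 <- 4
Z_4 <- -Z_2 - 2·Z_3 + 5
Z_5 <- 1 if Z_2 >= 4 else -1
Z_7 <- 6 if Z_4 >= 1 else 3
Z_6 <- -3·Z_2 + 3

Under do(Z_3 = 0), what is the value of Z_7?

6

The intervention breaks the incoming arrows to Z_3: Z_3 <- |Z_2 - Z_1| no longer applies, and Z_3 = 0.
Z_4 = -Z_2 - 2·Z_3 + 5  [with Z_2=4, Z_3=0]  = 1
Z_7 = 6 if Z_4 >= 1 else 3  [with Z_4=1]  = 6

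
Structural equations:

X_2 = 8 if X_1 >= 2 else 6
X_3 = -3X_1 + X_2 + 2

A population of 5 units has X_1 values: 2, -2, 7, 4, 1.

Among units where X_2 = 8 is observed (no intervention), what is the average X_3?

-3

Observing X_2=8 restricts to units where X_2's equation naturally yields 8: X_1 ∈ {2, 7, 4}. In that subpopulation X_3 = 4, -11, -2, mean -3.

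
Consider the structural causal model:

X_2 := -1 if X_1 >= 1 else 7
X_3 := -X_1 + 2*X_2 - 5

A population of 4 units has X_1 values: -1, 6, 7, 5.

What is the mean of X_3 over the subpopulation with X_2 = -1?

Observing X_2=-1 restricts to units where X_2's equation naturally yields -1: X_1 ∈ {6, 7, 5}. In that subpopulation X_3 = -13, -14, -12, mean -13.

-13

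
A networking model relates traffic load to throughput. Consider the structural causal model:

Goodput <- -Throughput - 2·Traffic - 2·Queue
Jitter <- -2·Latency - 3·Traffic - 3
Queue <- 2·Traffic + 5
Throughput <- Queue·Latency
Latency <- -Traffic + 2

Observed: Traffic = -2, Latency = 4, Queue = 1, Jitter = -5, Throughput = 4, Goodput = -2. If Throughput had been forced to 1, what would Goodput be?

The intervention breaks the incoming arrows to Throughput: Throughput <- Queue·Latency no longer applies, and Throughput = 1.
Queue = 2·Traffic + 5  [with Traffic=-2]  = 1
Goodput = -Throughput - 2·Traffic - 2·Queue  [with Throughput=1, Traffic=-2, Queue=1]  = 1

1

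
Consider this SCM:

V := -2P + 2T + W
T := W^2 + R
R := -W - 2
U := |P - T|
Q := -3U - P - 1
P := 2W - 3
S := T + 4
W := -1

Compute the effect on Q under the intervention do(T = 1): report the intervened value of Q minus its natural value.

do(T=1) replaces the equation T := W^2 + R with the constant T = 1.
P = 2W - 3  [with W=-1]  = -5
U = |P - T|  [with P=-5, T=1]  = 6
Q = -3U - P - 1  [with U=6, P=-5]  = -14
Without intervention: R = -W - 2  [with W=-1]  = -1; P = 2W - 3  [with W=-1]  = -5; T = W^2 + R  [with W=-1, R=-1]  = 0; U = |P - T|  [with P=-5, T=0]  = 5; Q = -3U - P - 1  [with U=5, P=-5]  = -11.
Change = -14 − (-11) = -3.

-3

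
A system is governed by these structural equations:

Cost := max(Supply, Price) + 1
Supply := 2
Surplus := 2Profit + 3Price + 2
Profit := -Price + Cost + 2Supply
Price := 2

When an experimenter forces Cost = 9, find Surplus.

do(Cost=9) replaces the equation Cost := max(Supply, Price) + 1 with the constant Cost = 9.
Profit = -Price + Cost + 2Supply  [with Price=2, Cost=9, Supply=2]  = 11
Surplus = 2Profit + 3Price + 2  [with Profit=11, Price=2]  = 30

30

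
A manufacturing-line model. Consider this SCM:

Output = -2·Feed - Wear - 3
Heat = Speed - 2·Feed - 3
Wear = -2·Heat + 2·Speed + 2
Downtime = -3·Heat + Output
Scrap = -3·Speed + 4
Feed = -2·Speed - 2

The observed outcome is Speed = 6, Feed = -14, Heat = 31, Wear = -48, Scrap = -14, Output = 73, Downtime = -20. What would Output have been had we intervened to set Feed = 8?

-59

Under do(Feed=8), the mechanism Feed = -2·Speed - 2 is discarded; Feed is fixed at 8.
Heat = Speed - 2·Feed - 3  [with Speed=6, Feed=8]  = -13
Wear = -2·Heat + 2·Speed + 2  [with Heat=-13, Speed=6]  = 40
Output = -2·Feed - Wear - 3  [with Feed=8, Wear=40]  = -59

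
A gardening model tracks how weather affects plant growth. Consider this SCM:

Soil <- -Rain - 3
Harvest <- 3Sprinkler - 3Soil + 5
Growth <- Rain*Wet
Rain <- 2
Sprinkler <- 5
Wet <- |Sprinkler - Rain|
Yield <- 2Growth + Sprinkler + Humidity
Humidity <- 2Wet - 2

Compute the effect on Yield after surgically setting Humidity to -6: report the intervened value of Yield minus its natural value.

-10

Intervening sets Humidity = -6 and removes its equation (Humidity <- 2Wet - 2).
Wet = |Sprinkler - Rain|  [with Sprinkler=5, Rain=2]  = 3
Growth = Rain*Wet  [with Rain=2, Wet=3]  = 6
Yield = 2Growth + Sprinkler + Humidity  [with Growth=6, Sprinkler=5, Humidity=-6]  = 11
Without intervention: Wet = |Sprinkler - Rain|  [with Sprinkler=5, Rain=2]  = 3; Growth = Rain*Wet  [with Rain=2, Wet=3]  = 6; Humidity = 2Wet - 2  [with Wet=3]  = 4; Yield = 2Growth + Sprinkler + Humidity  [with Growth=6, Sprinkler=5, Humidity=4]  = 21.
Change = 11 − 21 = -10.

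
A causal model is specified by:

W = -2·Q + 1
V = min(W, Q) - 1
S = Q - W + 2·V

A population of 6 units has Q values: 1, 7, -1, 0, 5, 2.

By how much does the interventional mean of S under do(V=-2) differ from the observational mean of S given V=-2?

do(V=-2) breaks V's dependence on Q. With V=-2 fixed, S across the units is -2, 16, -8, -5, 10, 1, mean 2.
E[S|V=-2] averages over only the 2 units with V=-2 (Q = 1, -1): S = -2, -8, mean -5.
Difference = 2 − (-5) = 7.

7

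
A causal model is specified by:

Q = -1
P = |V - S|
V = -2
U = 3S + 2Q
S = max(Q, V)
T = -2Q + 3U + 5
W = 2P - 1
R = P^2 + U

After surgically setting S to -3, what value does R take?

The intervention breaks the incoming arrows to S: S = max(Q, V) no longer applies, and S = -3.
U = 3S + 2Q  [with S=-3, Q=-1]  = -11
P = |V - S|  [with V=-2, S=-3]  = 1
R = P^2 + U  [with P=1, U=-11]  = -10

-10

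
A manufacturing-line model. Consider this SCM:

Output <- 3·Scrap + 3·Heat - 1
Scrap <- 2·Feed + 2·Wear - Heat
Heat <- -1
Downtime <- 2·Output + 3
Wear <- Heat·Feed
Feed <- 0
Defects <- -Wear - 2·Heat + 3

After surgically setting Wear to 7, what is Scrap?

do(Wear=7) replaces the equation Wear <- Heat·Feed with the constant Wear = 7.
Scrap = 2·Feed + 2·Wear - Heat  [with Feed=0, Wear=7, Heat=-1]  = 15

15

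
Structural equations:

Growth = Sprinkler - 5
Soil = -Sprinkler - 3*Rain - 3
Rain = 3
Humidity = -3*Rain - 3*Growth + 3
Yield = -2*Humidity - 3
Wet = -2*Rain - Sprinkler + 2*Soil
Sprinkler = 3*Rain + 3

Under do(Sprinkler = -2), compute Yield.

-33

Under do(Sprinkler=-2), the mechanism Sprinkler = 3*Rain + 3 is discarded; Sprinkler is fixed at -2.
Growth = Sprinkler - 5  [with Sprinkler=-2]  = -7
Humidity = -3*Rain - 3*Growth + 3  [with Rain=3, Growth=-7]  = 15
Yield = -2*Humidity - 3  [with Humidity=15]  = -33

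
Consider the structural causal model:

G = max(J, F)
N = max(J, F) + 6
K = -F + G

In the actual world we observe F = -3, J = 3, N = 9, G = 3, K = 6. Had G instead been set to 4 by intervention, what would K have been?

7

Intervening sets G = 4 and removes its equation (G = max(J, F)).
K = -F + G  [with F=-3, G=4]  = 7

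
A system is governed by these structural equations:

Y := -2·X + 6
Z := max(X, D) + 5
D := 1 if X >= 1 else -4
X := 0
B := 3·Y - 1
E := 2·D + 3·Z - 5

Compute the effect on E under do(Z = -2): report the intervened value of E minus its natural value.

The intervention breaks the incoming arrows to Z: Z := max(X, D) + 5 no longer applies, and Z = -2.
D = 1 if X >= 1 else -4  [with X=0]  = -4
E = 2·D + 3·Z - 5  [with D=-4, Z=-2]  = -19
Without intervention: D = 1 if X >= 1 else -4  [with X=0]  = -4; Z = max(X, D) + 5  [with X=0, D=-4]  = 5; E = 2·D + 3·Z - 5  [with D=-4, Z=5]  = 2.
Change = -19 − 2 = -21.

-21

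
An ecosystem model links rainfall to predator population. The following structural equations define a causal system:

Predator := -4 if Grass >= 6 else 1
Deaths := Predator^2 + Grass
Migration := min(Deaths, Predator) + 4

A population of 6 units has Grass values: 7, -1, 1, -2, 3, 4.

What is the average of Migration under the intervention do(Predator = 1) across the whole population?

4.5

The intervention sets Predator=1 in all 6 units regardless of Grass. Recomputing Migration per unit gives 5, 4, 5, 3, 5, 5; average 4.5.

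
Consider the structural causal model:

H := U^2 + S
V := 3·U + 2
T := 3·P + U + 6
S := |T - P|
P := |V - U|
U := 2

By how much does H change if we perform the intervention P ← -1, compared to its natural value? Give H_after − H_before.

The intervention breaks the incoming arrows to P: P := |V - U| no longer applies, and P = -1.
T = 3·P + U + 6  [with P=-1, U=2]  = 5
S = |T - P|  [with T=5, P=-1]  = 6
H = U^2 + S  [with U=2, S=6]  = 10
Without intervention: V = 3·U + 2  [with U=2]  = 8; P = |V - U|  [with V=8, U=2]  = 6; T = 3·P + U + 6  [with P=6, U=2]  = 26; S = |T - P|  [with T=26, P=6]  = 20; H = U^2 + S  [with U=2, S=20]  = 24.
Change = 10 − 24 = -14.

-14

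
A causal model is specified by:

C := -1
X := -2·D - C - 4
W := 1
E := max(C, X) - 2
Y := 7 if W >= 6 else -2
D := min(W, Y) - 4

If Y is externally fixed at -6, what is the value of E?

15

The intervention breaks the incoming arrows to Y: Y := 7 if W >= 6 else -2 no longer applies, and Y = -6.
D = min(W, Y) - 4  [with W=1, Y=-6]  = -10
X = -2·D - C - 4  [with D=-10, C=-1]  = 17
E = max(C, X) - 2  [with C=-1, X=17]  = 15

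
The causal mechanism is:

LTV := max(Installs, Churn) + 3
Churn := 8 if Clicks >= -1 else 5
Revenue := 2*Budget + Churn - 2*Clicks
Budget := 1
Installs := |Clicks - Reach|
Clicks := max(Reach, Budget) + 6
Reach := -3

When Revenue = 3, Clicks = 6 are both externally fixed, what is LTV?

Under do(Revenue = 3, Clicks = 6), each intervened variable's structural equation is replaced by its fixed value.
Installs = |Clicks - Reach|  [with Clicks=6, Reach=-3]  = 9
Churn = 8 if Clicks >= -1 else 5  [with Clicks=6]  = 8
LTV = max(Installs, Churn) + 3  [with Installs=9, Churn=8]  = 12

12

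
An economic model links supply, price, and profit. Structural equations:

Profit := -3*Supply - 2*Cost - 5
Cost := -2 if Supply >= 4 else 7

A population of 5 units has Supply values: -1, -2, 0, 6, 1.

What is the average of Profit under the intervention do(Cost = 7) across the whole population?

The intervention sets Cost=7 in all 5 units regardless of Supply. Recomputing Profit per unit gives -16, -13, -19, -37, -22; average -21.4.

-21.4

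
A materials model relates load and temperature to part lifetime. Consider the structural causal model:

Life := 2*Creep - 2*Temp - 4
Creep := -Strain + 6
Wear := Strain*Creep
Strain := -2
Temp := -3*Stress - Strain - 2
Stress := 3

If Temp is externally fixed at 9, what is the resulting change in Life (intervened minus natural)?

The intervention breaks the incoming arrows to Temp: Temp := -3*Stress - Strain - 2 no longer applies, and Temp = 9.
Creep = -Strain + 6  [with Strain=-2]  = 8
Life = 2*Creep - 2*Temp - 4  [with Creep=8, Temp=9]  = -6
Without intervention: Temp = -3*Stress - Strain - 2  [with Stress=3, Strain=-2]  = -9; Creep = -Strain + 6  [with Strain=-2]  = 8; Life = 2*Creep - 2*Temp - 4  [with Creep=8, Temp=-9]  = 30.
Change = -6 − 30 = -36.

-36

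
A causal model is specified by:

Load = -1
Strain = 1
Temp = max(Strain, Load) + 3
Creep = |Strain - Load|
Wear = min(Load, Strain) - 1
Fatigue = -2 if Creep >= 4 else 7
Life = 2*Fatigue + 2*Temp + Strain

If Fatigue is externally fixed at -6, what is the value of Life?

Intervening sets Fatigue = -6 and removes its equation (Fatigue = -2 if Creep >= 4 else 7).
Temp = max(Strain, Load) + 3  [with Strain=1, Load=-1]  = 4
Life = 2*Fatigue + 2*Temp + Strain  [with Fatigue=-6, Temp=4, Strain=1]  = -3

-3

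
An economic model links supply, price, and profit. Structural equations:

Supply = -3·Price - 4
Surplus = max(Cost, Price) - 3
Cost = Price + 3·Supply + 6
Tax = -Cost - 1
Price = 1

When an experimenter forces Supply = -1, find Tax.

Under do(Supply=-1), the mechanism Supply = -3·Price - 4 is discarded; Supply is fixed at -1.
Cost = Price + 3·Supply + 6  [with Price=1, Supply=-1]  = 4
Tax = -Cost - 1  [with Cost=4]  = -5

-5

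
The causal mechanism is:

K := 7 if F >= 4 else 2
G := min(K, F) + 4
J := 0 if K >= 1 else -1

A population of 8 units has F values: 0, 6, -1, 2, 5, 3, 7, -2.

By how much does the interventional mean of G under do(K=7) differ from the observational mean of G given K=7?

-3.5

Under do(K=7), K's equation is replaced by K=7 for every unit. Per-unit G: 4, 10, 3, 6, 9, 7, 11, 2. Mean = 6.5.
E[G|K=7] averages over only the 3 units with K=7 (F = 6, 5, 7): G = 10, 9, 11, mean 10.
Difference = 6.5 − 10 = -3.5.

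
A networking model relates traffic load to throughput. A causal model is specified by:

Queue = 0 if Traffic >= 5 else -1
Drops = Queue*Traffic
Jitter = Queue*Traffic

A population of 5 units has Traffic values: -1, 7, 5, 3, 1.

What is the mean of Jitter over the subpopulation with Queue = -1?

-1

Conditioning on Queue=-1 selects the 3 unit(s) with Traffic ∈ {-1, 3, 1}. Their Jitter values: 1, -3, -1. Mean = -1.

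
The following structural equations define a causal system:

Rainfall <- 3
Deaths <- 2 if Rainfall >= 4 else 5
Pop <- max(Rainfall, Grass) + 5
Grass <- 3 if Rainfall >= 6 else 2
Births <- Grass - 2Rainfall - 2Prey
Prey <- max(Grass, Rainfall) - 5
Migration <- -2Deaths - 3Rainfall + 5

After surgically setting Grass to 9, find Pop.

Under do(Grass=9), the mechanism Grass <- 3 if Rainfall >= 6 else 2 is discarded; Grass is fixed at 9.
Pop = max(Rainfall, Grass) + 5  [with Rainfall=3, Grass=9]  = 14

14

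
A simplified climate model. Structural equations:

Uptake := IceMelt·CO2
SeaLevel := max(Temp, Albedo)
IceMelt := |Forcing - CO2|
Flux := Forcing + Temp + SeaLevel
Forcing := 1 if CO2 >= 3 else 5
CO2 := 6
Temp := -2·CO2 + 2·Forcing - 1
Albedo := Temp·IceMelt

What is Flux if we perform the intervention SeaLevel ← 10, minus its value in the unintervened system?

Intervening sets SeaLevel = 10 and removes its equation (SeaLevel := max(Temp, Albedo)).
Forcing = 1 if CO2 >= 3 else 5  [with CO2=6]  = 1
Temp = -2·CO2 + 2·Forcing - 1  [with CO2=6, Forcing=1]  = -11
Flux = Forcing + Temp + SeaLevel  [with Forcing=1, Temp=-11, SeaLevel=10]  = 0
Without intervention: Forcing = 1 if CO2 >= 3 else 5  [with CO2=6]  = 1; Temp = -2·CO2 + 2·Forcing - 1  [with CO2=6, Forcing=1]  = -11; IceMelt = |Forcing - CO2|  [with Forcing=1, CO2=6]  = 5; Albedo = Temp·IceMelt  [with Temp=-11, IceMelt=5]  = -55; SeaLevel = max(Temp, Albedo)  [with Temp=-11, Albedo=-55]  = -11; Flux = Forcing + Temp + SeaLevel  [with Forcing=1, Temp=-11, SeaLevel=-11]  = -21.
Change = 0 − (-21) = 21.

21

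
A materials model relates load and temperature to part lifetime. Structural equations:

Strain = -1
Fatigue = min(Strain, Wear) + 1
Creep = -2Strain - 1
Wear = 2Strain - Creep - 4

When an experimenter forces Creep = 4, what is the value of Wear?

The intervention breaks the incoming arrows to Creep: Creep = -2Strain - 1 no longer applies, and Creep = 4.
Wear = 2Strain - Creep - 4  [with Strain=-1, Creep=4]  = -10

-10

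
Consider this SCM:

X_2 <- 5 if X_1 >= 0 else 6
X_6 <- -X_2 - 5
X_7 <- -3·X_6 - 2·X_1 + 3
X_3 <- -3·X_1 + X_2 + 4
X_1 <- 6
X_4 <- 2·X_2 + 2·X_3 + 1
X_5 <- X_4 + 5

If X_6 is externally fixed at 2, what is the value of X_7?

-15

Intervening sets X_6 = 2 and removes its equation (X_6 <- -X_2 - 5).
X_7 = -3·X_6 - 2·X_1 + 3  [with X_6=2, X_1=6]  = -15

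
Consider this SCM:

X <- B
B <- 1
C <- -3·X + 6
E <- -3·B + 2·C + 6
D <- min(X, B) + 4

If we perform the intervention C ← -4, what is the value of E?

-5

do(C=-4) replaces the equation C <- -3·X + 6 with the constant C = -4.
E = -3·B + 2·C + 6  [with B=1, C=-4]  = -5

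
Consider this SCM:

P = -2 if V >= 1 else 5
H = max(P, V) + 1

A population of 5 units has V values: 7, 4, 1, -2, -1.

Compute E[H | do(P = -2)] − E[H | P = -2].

do(P=-2) breaks P's dependence on V. With P=-2 fixed, H across the units is 8, 5, 2, -1, 0, mean 2.8.
E[H|P=-2] averages over only the 3 units with P=-2 (V = 7, 4, 1): H = 8, 5, 2, mean 5.
Difference = 2.8 − 5 = -2.2.

-2.2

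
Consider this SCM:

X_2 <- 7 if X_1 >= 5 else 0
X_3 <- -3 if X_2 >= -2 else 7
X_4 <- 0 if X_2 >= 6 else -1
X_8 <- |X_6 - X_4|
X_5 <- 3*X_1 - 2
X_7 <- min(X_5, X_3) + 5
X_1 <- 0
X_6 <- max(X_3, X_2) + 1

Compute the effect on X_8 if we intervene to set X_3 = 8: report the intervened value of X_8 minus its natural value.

The intervention breaks the incoming arrows to X_3: X_3 <- -3 if X_2 >= -2 else 7 no longer applies, and X_3 = 8.
X_2 = 7 if X_1 >= 5 else 0  [with X_1=0]  = 0
X_4 = 0 if X_2 >= 6 else -1  [with X_2=0]  = -1
X_6 = max(X_3, X_2) + 1  [with X_3=8, X_2=0]  = 9
X_8 = |X_6 - X_4|  [with X_6=9, X_4=-1]  = 10
Without intervention: X_2 = 7 if X_1 >= 5 else 0  [with X_1=0]  = 0; X_3 = -3 if X_2 >= -2 else 7  [with X_2=0]  = -3; X_4 = 0 if X_2 >= 6 else -1  [with X_2=0]  = -1; X_6 = max(X_3, X_2) + 1  [with X_3=-3, X_2=0]  = 1; X_8 = |X_6 - X_4|  [with X_6=1, X_4=-1]  = 2.
Change = 10 − 2 = 8.

8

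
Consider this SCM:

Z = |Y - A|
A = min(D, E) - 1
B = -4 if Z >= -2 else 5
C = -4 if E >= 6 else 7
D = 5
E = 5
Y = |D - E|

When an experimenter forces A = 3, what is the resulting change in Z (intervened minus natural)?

do(A=3) replaces the equation A = min(D, E) - 1 with the constant A = 3.
Y = |D - E|  [with D=5, E=5]  = 0
Z = |Y - A|  [with Y=0, A=3]  = 3
Without intervention: A = min(D, E) - 1  [with D=5, E=5]  = 4; Y = |D - E|  [with D=5, E=5]  = 0; Z = |Y - A|  [with Y=0, A=4]  = 4.
Change = 3 − 4 = -1.

-1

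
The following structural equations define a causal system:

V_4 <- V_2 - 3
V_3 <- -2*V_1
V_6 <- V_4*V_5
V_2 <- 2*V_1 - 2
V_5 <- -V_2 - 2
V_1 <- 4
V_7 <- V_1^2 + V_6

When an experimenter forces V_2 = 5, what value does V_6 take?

Under do(V_2=5), the mechanism V_2 <- 2*V_1 - 2 is discarded; V_2 is fixed at 5.
V_4 = V_2 - 3  [with V_2=5]  = 2
V_5 = -V_2 - 2  [with V_2=5]  = -7
V_6 = V_4*V_5  [with V_4=2, V_5=-7]  = -14

-14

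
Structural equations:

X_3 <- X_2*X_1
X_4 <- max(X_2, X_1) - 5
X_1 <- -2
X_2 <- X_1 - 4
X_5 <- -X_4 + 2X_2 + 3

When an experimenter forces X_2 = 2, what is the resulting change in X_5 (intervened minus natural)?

do(X_2=2) replaces the equation X_2 <- X_1 - 4 with the constant X_2 = 2.
X_4 = max(X_2, X_1) - 5  [with X_2=2, X_1=-2]  = -3
X_5 = -X_4 + 2X_2 + 3  [with X_4=-3, X_2=2]  = 10
Without intervention: X_2 = X_1 - 4  [with X_1=-2]  = -6; X_4 = max(X_2, X_1) - 5  [with X_2=-6, X_1=-2]  = -7; X_5 = -X_4 + 2X_2 + 3  [with X_4=-7, X_2=-6]  = -2.
Change = 10 − (-2) = 12.

12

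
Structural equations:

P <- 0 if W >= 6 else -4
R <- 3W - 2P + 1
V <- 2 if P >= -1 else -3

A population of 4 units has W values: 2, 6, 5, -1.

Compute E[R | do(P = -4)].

Every unit gets P=-4 under the intervention. R values become 15, 27, 24, 6; E[R|do(P=-4)] = 18.

18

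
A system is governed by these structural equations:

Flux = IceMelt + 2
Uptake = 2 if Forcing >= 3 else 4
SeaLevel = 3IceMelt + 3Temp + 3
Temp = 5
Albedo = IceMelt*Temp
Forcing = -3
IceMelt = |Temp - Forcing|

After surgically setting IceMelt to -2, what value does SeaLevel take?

do(IceMelt=-2) replaces the equation IceMelt = |Temp - Forcing| with the constant IceMelt = -2.
SeaLevel = 3IceMelt + 3Temp + 3  [with IceMelt=-2, Temp=5]  = 12

12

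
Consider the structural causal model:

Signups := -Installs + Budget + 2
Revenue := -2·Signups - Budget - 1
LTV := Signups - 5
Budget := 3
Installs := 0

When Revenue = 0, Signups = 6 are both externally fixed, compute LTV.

The joint intervention fixes Revenue = 0, Signups = 6, removing each variable's own equation.
LTV = Signups - 5  [with Signups=6]  = 1

1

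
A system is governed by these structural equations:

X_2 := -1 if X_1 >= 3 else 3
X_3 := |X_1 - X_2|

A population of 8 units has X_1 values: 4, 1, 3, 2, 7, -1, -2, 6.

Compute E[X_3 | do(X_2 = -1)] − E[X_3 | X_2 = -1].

-2.25

Under do(X_2=-1), X_2's equation is replaced by X_2=-1 for every unit. Per-unit X_3: 5, 2, 4, 3, 8, 0, 1, 7. Mean = 3.75.
E[X_3|X_2=-1] averages over only the 4 units with X_2=-1 (X_1 = 4, 3, 7, 6): X_3 = 5, 4, 8, 7, mean 6.
Difference = 3.75 − 6 = -2.25.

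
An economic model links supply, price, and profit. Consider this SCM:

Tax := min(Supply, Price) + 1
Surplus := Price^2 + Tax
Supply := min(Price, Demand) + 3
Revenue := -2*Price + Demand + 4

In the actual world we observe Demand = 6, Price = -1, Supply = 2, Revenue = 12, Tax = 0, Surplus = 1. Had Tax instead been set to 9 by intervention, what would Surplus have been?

The intervention breaks the incoming arrows to Tax: Tax := min(Supply, Price) + 1 no longer applies, and Tax = 9.
Surplus = Price^2 + Tax  [with Price=-1, Tax=9]  = 10

10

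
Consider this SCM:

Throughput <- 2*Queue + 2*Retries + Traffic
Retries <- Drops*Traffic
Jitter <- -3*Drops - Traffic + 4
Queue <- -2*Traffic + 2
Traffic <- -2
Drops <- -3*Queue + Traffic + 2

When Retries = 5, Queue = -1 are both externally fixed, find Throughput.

The joint intervention fixes Retries = 5, Queue = -1, removing each variable's own equation.
Throughput = 2*Queue + 2*Retries + Traffic  [with Queue=-1, Retries=5, Traffic=-2]  = 6

6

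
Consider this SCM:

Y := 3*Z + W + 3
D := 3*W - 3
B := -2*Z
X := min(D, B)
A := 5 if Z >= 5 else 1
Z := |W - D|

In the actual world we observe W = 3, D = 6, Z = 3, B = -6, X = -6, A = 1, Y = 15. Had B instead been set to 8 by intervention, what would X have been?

Intervening sets B = 8 and removes its equation (B := -2*Z).
D = 3*W - 3  [with W=3]  = 6
X = min(D, B)  [with D=6, B=8]  = 6

6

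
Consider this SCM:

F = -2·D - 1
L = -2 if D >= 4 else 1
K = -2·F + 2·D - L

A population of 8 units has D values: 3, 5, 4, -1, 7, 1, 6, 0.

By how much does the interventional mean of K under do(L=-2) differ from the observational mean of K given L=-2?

Under do(L=-2), L's equation is replaced by L=-2 for every unit. Per-unit K: 22, 34, 28, -2, 46, 10, 40, 4. Mean = 22.75.
Observing L=-2 restricts to units where L's equation naturally yields -2: D ∈ {5, 4, 7, 6}. In that subpopulation K = 34, 28, 46, 40, mean 37.
Difference = 22.75 − 37 = -14.25.

-14.25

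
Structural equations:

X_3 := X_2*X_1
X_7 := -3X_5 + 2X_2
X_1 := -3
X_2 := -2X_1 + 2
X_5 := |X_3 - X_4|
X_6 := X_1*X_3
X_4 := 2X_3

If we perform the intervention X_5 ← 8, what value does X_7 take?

-8

Under do(X_5=8), the mechanism X_5 := |X_3 - X_4| is discarded; X_5 is fixed at 8.
X_2 = -2X_1 + 2  [with X_1=-3]  = 8
X_7 = -3X_5 + 2X_2  [with X_5=8, X_2=8]  = -8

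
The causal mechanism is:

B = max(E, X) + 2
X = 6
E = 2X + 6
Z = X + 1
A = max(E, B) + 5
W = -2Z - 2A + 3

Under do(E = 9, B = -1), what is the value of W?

Under do(E = 9, B = -1), each intervened variable's structural equation is replaced by its fixed value.
A = max(E, B) + 5  [with E=9, B=-1]  = 14
Z = X + 1  [with X=6]  = 7
W = -2Z - 2A + 3  [with Z=7, A=14]  = -39

-39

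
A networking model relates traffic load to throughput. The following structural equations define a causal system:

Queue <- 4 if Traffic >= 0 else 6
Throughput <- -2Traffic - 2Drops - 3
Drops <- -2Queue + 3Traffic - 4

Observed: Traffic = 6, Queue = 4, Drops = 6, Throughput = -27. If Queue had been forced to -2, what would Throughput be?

Under do(Queue=-2), the mechanism Queue <- 4 if Traffic >= 0 else 6 is discarded; Queue is fixed at -2.
Drops = -2Queue + 3Traffic - 4  [with Queue=-2, Traffic=6]  = 18
Throughput = -2Traffic - 2Drops - 3  [with Traffic=6, Drops=18]  = -51

-51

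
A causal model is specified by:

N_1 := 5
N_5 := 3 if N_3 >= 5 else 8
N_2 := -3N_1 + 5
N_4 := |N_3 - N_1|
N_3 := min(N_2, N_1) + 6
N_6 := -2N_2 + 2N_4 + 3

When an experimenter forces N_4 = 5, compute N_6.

33

Under do(N_4=5), the mechanism N_4 := |N_3 - N_1| is discarded; N_4 is fixed at 5.
N_2 = -3N_1 + 5  [with N_1=5]  = -10
N_6 = -2N_2 + 2N_4 + 3  [with N_2=-10, N_4=5]  = 33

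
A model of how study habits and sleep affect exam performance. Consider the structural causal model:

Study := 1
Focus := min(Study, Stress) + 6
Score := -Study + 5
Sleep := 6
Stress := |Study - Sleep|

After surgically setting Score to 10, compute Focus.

7

The intervention breaks the incoming arrows to Score: Score := -Study + 5 no longer applies, and Score = 10.
Since Focus is not a descendant of the intervened variable, it is unaffected.
Stress = |Study - Sleep|  [with Study=1, Sleep=6]  = 5
Focus = min(Study, Stress) + 6  [with Study=1, Stress=5]  = 7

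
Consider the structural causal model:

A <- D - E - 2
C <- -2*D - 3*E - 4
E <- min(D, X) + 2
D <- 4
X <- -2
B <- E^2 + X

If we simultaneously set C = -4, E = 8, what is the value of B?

The joint intervention fixes C = -4, E = 8, removing each variable's own equation.
B = E^2 + X  [with E=8, X=-2]  = 62

62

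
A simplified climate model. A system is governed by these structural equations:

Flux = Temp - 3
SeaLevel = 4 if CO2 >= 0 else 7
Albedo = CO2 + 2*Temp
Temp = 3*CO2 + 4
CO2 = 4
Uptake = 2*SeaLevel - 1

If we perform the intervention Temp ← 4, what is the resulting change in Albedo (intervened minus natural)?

-24

The intervention breaks the incoming arrows to Temp: Temp = 3*CO2 + 4 no longer applies, and Temp = 4.
Albedo = CO2 + 2*Temp  [with CO2=4, Temp=4]  = 12
Without intervention: Temp = 3*CO2 + 4  [with CO2=4]  = 16; Albedo = CO2 + 2*Temp  [with CO2=4, Temp=16]  = 36.
Change = 12 − 36 = -24.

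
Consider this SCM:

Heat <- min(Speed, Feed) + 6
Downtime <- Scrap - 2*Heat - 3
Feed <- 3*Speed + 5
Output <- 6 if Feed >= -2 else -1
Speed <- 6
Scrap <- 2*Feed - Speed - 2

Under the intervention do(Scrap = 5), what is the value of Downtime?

Under do(Scrap=5), the mechanism Scrap <- 2*Feed - Speed - 2 is discarded; Scrap is fixed at 5.
Feed = 3*Speed + 5  [with Speed=6]  = 23
Heat = min(Speed, Feed) + 6  [with Speed=6, Feed=23]  = 12
Downtime = Scrap - 2*Heat - 3  [with Scrap=5, Heat=12]  = -22

-22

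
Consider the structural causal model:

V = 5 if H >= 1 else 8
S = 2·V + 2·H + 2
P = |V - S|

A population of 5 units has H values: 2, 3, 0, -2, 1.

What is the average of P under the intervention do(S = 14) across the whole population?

Every unit gets S=14 under the intervention. P values become 9, 9, 6, 6, 9; E[P|do(S=14)] = 7.8.

7.8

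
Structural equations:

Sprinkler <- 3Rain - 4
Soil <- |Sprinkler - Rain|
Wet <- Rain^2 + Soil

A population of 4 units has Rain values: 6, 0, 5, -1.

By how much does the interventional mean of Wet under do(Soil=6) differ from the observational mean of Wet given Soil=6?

Under do(Soil=6), Soil's equation is replaced by Soil=6 for every unit. Per-unit Wet: 42, 6, 31, 7. Mean = 21.5.
E[Wet|Soil=6] averages over only the 2 units with Soil=6 (Rain = 5, -1): Wet = 31, 7, mean 19.
Difference = 21.5 − 19 = 2.5.

2.5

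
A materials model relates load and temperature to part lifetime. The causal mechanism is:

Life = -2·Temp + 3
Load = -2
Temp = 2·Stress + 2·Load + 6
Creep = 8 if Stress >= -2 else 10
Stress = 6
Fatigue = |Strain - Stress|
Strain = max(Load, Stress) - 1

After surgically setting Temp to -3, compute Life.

The intervention breaks the incoming arrows to Temp: Temp = 2·Stress + 2·Load + 6 no longer applies, and Temp = -3.
Life = -2·Temp + 3  [with Temp=-3]  = 9

9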